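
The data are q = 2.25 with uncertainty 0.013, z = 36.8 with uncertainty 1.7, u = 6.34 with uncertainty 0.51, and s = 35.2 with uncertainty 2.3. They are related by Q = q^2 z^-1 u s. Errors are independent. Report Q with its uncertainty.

Q is a product of powers, so relative uncertainties combine in quadrature:
  (2·δq/q)² = (2×0.00578)² = 0.000134;  (-1·δz/z)² = (-1×0.0462)² = 0.00213;  (1·δu/u)² = (1×0.0804)² = 0.00647;  (1·δs/s)² = (1×0.0653)² = 0.00427
δQ/Q = √(0.0130) = 0.114
Q = 30.7, so δQ = 0.114 × 30.7 = 3.50.

30.7 ± 3.50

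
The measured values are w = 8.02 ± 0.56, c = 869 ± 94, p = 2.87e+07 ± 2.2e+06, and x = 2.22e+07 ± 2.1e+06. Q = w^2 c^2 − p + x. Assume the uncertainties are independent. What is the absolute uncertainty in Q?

Let h = w^2·c^2 = 4.86e+07. δh/h = √((2·δw/w)² + (2·δc/c)²) = √(0.0195 + 0.0468) = 0.257, so δh = 1.25e+07.
Q = h − p + x: δQ = √(δh² + δp² + δx²) = √(1.56e+14 + 4.84e+12 + 4.41e+12) = 1.29e+07

1.29e+07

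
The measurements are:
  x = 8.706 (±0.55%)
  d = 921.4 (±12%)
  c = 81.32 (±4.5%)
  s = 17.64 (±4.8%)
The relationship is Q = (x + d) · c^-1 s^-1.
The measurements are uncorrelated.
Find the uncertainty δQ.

Let u = x + d = 930.1. δu = √(δx² + δd²) = √(0.00229 + 12200) = 111, so δu/u = 0.119.
Q is then a monomial in u, c, s:
δQ/Q = √((δu/u)² + (-1·δc/c)² + (-1·δs/s)²) = √(0.0141 + 0.00202 + 0.00230) = 0.136
Q = 0.6484, so δQ = 0.136 × 0.6484 = 0.0881.

0.0881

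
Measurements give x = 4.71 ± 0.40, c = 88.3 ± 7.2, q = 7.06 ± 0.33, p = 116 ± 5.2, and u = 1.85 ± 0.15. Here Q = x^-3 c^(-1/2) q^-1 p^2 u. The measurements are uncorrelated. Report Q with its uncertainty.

Relative error in a monomial: (δQ/Q)² = Σ (nᵢ · δxᵢ/xᵢ)².
  (-3·δx/x)² = (-3×0.0849)² = 0.0649;  (−½·δc/c)² = (-0.5×0.0815)² = 0.00166;  (-1·δq/q)² = (-1×0.0467)² = 0.00218;  (2·δp/p)² = (2×0.0448)² = 0.00804;  (1·δu/u)² = (1×0.0811)² = 0.00657
δQ/Q = √(0.0834) = 0.289
Q = 3.59, so δQ = 0.289 × 3.59 = 1.04.

3.59 ± 1.04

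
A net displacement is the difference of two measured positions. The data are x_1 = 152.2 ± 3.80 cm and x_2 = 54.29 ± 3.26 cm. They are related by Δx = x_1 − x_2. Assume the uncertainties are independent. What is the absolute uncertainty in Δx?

Each term contributes (cᵢ δxᵢ)² to (δΔx)²:
  (δx_1)² = 14.4;  (δx_2)² = 10.6
δΔx = √(25.1) = 5.01 cm

5.01 cm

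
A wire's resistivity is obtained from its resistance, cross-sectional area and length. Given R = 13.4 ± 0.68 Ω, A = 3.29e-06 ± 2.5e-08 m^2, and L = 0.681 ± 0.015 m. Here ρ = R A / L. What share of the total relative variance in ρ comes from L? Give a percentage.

15.6%

(δρ/ρ)² = (1·δR/R)² + (1·δA/A)² + (-1·δL/L)²
  R term: (1×0.0507)² = 0.00258
  A term: (1×0.00760)² = 5.77e-05
  L term: (-1×0.0220)² = 0.000485
Total = 0.00312. Share from L = 0.000485/0.00312 = 0.156.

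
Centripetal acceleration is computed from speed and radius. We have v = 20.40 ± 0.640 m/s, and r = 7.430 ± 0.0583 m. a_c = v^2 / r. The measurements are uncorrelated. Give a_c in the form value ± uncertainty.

Products/powers → add relative errors in quadrature, weighted by exponent:
  (2·δv/v)² = (2×0.0314)² = 0.00394;  (-1·δr/r)² = (-1×0.00785)² = 6.16e-05
δa_c/a_c = √(0.00400) = 0.0632
a_c = 56.01 m/s^2, so δa_c = 0.0632 × 56.01 = 3.54 m/s^2.

56.01 ± 3.54 m/s^2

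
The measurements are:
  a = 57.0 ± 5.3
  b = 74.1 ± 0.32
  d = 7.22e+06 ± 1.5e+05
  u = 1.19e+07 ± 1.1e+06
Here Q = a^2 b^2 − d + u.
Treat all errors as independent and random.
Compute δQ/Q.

Let p = a^2·b^2 = 1.78e+07. δp/p = √((2·δa/a)² + (2·δb/b)²) = √(0.0346 + 7.46e-05) = 0.186, so δp = 3.32e+06.
Q = p − d + u: δQ = √(δp² + δd² + δu²) = √(1.1e+13 + 2.25e+10 + 1.21e+12) = 3.5e+06
Q = 2.25e+07, so δQ/Q = 3.5e+06/2.25e+07 = 0.155.

0.155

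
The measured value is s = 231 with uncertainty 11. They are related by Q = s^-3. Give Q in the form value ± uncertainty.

For a monomial Q ∝ s^-3, fractional errors add in quadrature:
  (-3·δs/s)² = (-3×0.0476)² = 0.0204
δQ/Q = √(0.0204) = 0.143
Q = 8.11e-08, so δQ = 0.143 × 8.11e-08 = 1.16e-08.

(8.11 ± 1.16) × 10^-8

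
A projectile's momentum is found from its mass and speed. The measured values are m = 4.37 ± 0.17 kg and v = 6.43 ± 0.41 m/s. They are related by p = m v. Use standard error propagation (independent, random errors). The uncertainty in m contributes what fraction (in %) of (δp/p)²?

27.1%

(δp/p)² = (1·δm/m)² + (1·δv/v)²
  m term: (1×0.0389)² = 0.00151
  v term: (1×0.0638)² = 0.00407
Total = 0.00558. Share from m = 0.00151/0.00558 = 0.271.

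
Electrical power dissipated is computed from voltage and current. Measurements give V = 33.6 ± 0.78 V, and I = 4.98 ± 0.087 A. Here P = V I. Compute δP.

P is a product of powers, so relative uncertainties combine in quadrature:
  (1·δV/V)² = (1×0.0232)² = 0.000539;  (1·δI/I)² = (1×0.0175)² = 0.000305
δP/P = √(0.000844) = 0.0291
P = 167 W, so δP = 0.0291 × 167 = 4.86 W.

4.86 W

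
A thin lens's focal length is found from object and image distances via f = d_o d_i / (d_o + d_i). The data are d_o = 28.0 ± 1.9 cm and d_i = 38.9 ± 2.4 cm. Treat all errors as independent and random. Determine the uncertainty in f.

∂f/∂d_o = (d_i/(d_o+d_i))² = 0.338;  ∂f/∂d_i = (d_o/(d_o+d_i))² = 0.175
δf = √((∂f/∂d_o · δd_o)² + (∂f/∂d_i · δd_i)²) = √(0.413 + 0.177) = 0.768 cm

0.768 cm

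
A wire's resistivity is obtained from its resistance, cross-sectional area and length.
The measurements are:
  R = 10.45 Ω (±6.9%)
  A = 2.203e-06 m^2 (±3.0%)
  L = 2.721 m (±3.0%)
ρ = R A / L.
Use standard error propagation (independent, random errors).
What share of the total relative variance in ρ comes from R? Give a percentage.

72.6%

(δρ/ρ)² = (1·δR/R)² + (1·δA/A)² + (-1·δL/L)²
  R term: (1×0.0690)² = 0.00476
  A term: (1×0.0300)² = 0.000900
  L term: (-1×0.0300)² = 0.000900
Total = 0.00656. Share from R = 0.00476/0.00656 = 0.726.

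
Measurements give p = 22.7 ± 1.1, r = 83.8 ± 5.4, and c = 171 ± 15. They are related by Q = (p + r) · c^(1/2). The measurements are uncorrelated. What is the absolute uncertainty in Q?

Let u = p + r = 106. δu = √(δp² + δr²) = √(1.21 + 29.2) = 5.51, so δu/u = 0.0517.
Q is then a monomial in u, c:
δQ/Q = √((δu/u)² + (½·δc/c)²) = √(0.00268 + 0.00192) = 0.0678
Q = 1390, so δQ = 0.0678 × 1390 = 94.5.

94.5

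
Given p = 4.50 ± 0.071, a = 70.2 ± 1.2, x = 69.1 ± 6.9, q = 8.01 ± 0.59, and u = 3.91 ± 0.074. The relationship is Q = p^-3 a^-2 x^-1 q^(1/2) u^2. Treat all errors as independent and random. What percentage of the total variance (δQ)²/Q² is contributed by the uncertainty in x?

61.7%

(δQ/Q)² = (-3·δp/p)² + (-2·δa/a)² + (-1·δx/x)² + (½·δq/q)² + (2·δu/u)²
  p term: (-3×0.0158)² = 0.00224
  a term: (-2×0.0171)² = 0.00117
  x term: (-1×0.0999)² = 0.00997
  q term: (0.5×0.0737)² = 0.00136
  u term: (2×0.0189)² = 0.00143
Total = 0.0162. Share from x = 0.00997/0.0162 = 0.617.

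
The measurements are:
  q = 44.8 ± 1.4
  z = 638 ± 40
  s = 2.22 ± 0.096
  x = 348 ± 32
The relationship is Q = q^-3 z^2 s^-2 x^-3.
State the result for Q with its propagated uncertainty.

For a monomial Q ∝ q^-3, z^2, s^-2, x^-3, fractional errors add in quadrature:
  (-3·δq/q)² = (-3×0.0312)² = 0.00879;  (2·δz/z)² = (2×0.0627)² = 0.0157;  (-2·δs/s)² = (-2×0.0432)² = 0.00748;  (-3·δx/x)² = (-3×0.0920)² = 0.0761
δQ/Q = √(0.108) = 0.329
Q = 2.18e-08, so δQ = 0.329 × 2.18e-08 = 7.17e-09.

(2.18 ± 0.717) × 10^-8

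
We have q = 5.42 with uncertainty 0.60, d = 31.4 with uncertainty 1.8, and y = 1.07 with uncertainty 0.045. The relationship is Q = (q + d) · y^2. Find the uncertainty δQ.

4.16

Let u = q + d = 36.8. δu = √(δq² + δd²) = √(0.360 + 3.24) = 1.90, so δu/u = 0.0515.
Q is then a monomial in u, y:
δQ/Q = √((δu/u)² + (2·δy/y)²) = √(0.00266 + 0.00707) = 0.0986
Q = 42.2, so δQ = 0.0986 × 42.2 = 4.16.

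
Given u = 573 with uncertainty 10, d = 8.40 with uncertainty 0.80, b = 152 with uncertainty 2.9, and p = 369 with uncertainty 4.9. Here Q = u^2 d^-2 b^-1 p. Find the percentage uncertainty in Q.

19.5%

Products/powers → add relative errors in quadrature, weighted by exponent:
  (2·δu/u)² = (2×0.0175)² = 0.00122;  (-2·δd/d)² = (-2×0.0952)² = 0.0363;  (-1·δb/b)² = (-1×0.0191)² = 0.000364;  (1·δp/p)² = (1×0.0133)² = 0.000176
δQ/Q = √(0.0380) = 0.195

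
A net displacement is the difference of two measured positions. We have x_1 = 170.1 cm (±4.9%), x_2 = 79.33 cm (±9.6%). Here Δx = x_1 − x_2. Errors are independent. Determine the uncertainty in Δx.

11.3 cm

For a sum/difference, combine absolute errors in quadrature:
  (δx_1)² = 69.5;  (δx_2)² = 58.0
δΔx = √(127) = 11.3 cm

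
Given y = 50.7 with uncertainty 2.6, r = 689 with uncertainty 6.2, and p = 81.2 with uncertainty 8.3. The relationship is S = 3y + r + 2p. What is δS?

Sums and differences: (δS)² = Σ (cᵢ δxᵢ)².
  (3·δy)² = 60.8;  (δr)² = 38.4;  (2·δp)² = 276
δS = √(375) = 19.4

19.4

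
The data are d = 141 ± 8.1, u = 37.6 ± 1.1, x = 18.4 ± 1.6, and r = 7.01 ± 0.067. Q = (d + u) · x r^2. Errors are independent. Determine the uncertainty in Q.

16200

Let w = d + u = 179. δw = √(δd² + δu²) = √(65.6 + 1.21) = 8.17, so δw/w = 0.0458.
Q is then a monomial in w, x, r:
δQ/Q = √((δw/w)² + (1·δx/x)² + (2·δr/r)²) = √(0.00209 + 0.00756 + 0.000365) = 0.100
Q = 1.61e+05, so δQ = 0.100 × 1.61e+05 = 16200.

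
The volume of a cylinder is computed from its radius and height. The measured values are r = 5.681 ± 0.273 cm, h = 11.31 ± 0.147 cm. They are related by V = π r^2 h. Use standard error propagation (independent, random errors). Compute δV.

111 cm^3

Products/powers → add relative errors in quadrature, weighted by exponent:
  (2·δr/r)² = (2×0.0481)² = 0.00924;  (1·δh/h)² = (1×0.0130)² = 0.000169
δV/V = √(0.00941) = 0.0970
V = 1147 cm^3, so δV = 0.0970 × 1147 = 111 cm^3.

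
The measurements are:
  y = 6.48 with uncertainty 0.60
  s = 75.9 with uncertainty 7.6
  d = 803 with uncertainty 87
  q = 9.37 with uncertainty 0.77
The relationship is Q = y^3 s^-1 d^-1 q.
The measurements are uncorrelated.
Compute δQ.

Since Q is a product/quotient, work with relative uncertainties:
  (3·δy/y)² = (3×0.0926)² = 0.0772;  (-1·δs/s)² = (-1×0.100)² = 0.0100;  (-1·δd/d)² = (-1×0.108)² = 0.0117;  (1·δq/q)² = (1×0.0822)² = 0.00675
δQ/Q = √(0.106) = 0.325
Q = 0.0418, so δQ = 0.325 × 0.0418 = 0.0136.

0.0136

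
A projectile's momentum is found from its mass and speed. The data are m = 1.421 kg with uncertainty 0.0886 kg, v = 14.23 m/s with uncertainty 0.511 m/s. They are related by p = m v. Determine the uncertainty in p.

Each factor contributes (exponent × relative error)² to (δp/p)²:
  (1·δm/m)² = (1×0.0624)² = 0.00389;  (1·δv/v)² = (1×0.0359)² = 0.00129
δp/p = √(0.00518) = 0.0720
p = 20.22 kg·m/s, so δp = 0.0720 × 20.22 = 1.45 kg·m/s.

1.45 kg·m/s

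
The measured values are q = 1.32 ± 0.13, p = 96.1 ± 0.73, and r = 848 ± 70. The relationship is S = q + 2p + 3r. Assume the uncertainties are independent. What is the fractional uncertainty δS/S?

0.0767

Sums and differences: (δS)² = Σ (cᵢ δxᵢ)².
  (δq)² = 0.0169;  (2·δp)² = 2.13;  (3·δr)² = 44100
δS = √(44100) = 210
S = 2740, so δS/S = 210/2740 = 0.0767.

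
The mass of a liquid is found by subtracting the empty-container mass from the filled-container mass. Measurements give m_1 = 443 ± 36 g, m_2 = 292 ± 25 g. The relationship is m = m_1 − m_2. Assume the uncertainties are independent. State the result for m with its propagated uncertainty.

Sums and differences: (δm)² = Σ (cᵢ δxᵢ)².
  (δm_1)² = 1300;  (δm_2)² = 625
δm = √(1920) = 43.8 g
m = 151 g.

151 ± 43.8 g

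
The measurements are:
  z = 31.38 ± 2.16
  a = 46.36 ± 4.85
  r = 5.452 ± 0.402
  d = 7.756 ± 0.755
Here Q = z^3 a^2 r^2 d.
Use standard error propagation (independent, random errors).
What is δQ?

Q is a product of powers, so relative uncertainties combine in quadrature:
  (3·δz/z)² = (3×0.0688)² = 0.0426;  (2·δa/a)² = (2×0.105)² = 0.0438;  (2·δr/r)² = (2×0.0737)² = 0.0217;  (1·δd/d)² = (1×0.0973)² = 0.00948
δQ/Q = √(0.118) = 0.343
Q = 1.531e+10, so δQ = 0.343 × 1.531e+10 = 5.25e+09.

5.25e+09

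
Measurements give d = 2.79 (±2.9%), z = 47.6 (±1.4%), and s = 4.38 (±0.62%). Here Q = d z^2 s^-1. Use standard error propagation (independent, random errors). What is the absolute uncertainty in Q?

58.9

Products/powers → add relative errors in quadrature, weighted by exponent:
  (1·δd/d)² = (1×0.0290)² = 0.000841;  (2·δz/z)² = (2×0.0140)² = 0.000784;  (-1·δs/s)² = (-1×0.00620)² = 3.84e-05
δQ/Q = √(0.00166) = 0.0408
Q = 1440, so δQ = 0.0408 × 1440 = 58.9.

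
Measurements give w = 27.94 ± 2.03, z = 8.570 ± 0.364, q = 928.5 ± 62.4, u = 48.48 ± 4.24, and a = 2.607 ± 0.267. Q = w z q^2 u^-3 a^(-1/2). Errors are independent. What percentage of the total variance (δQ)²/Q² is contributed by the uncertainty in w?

5.46%

(δQ/Q)² = (1·δw/w)² + (1·δz/z)² + (2·δq/q)² + (-3·δu/u)² + (−½·δa/a)²
  w term: (1×0.0727)² = 0.00528
  z term: (1×0.0425)² = 0.00180
  q term: (2×0.0672)² = 0.0181
  u term: (-3×0.0875)² = 0.0688
  a term: (-0.5×0.102)² = 0.00262
Total = 0.0966. Share from w = 0.00528/0.0966 = 0.0546.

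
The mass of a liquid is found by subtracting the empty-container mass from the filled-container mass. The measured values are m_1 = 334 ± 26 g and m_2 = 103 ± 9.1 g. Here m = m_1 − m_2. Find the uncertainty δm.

27.5 g

Sums and differences: (δm)² = Σ (cᵢ δxᵢ)².
  (δm_1)² = 676;  (δm_2)² = 82.8
δm = √(759) = 27.5 g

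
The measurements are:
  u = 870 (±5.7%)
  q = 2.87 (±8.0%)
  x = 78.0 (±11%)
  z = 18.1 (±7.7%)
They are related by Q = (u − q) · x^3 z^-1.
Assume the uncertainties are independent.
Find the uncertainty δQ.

Let w = u − q = 867. δw = √(δu² + δq²) = √(2460 + 0.0527) = 49.6, so δw/w = 0.0572.
Q is then a monomial in w, x, z:
δQ/Q = √((δw/w)² + (3·δx/x)² + (-1·δz/z)²) = √(0.00327 + 0.109 + 0.00593) = 0.344
Q = 2.27e+07, so δQ = 0.344 × 2.27e+07 = 7.81e+06.

7.81e+06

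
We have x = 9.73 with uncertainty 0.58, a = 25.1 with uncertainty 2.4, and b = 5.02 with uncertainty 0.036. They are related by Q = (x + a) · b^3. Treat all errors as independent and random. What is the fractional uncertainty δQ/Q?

Let u = x + a = 34.8. δu = √(δx² + δa²) = √(0.336 + 5.76) = 2.47, so δu/u = 0.0709.
Q is then a monomial in u, b:
δQ/Q = √((δu/u)² + (3·δb/b)²) = √(0.00503 + 0.000463) = 0.0741

0.0741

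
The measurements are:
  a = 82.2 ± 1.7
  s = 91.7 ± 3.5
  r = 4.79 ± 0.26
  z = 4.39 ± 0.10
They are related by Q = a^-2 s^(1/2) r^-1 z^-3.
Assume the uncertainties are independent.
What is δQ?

Since Q is a product/quotient, work with relative uncertainties:
  (-2·δa/a)² = (-2×0.0207)² = 0.00171;  (½·δs/s)² = (0.5×0.0382)² = 0.000364;  (-1·δr/r)² = (-1×0.0543)² = 0.00295;  (-3·δz/z)² = (-3×0.0228)² = 0.00467
δQ/Q = √(0.00969) = 0.0984
Q = 3.5e-06, so δQ = 0.0984 × 3.5e-06 = 3.44e-07.

3.44e-07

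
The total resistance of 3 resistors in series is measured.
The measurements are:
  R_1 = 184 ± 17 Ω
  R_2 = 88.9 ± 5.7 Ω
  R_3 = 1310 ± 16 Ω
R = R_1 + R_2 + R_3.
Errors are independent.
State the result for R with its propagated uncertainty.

1580 ± 24.0 Ω

R is a linear combination, so absolute uncertainties add in quadrature:
  (δR_1)² = 289;  (δR_2)² = 32.5;  (δR_3)² = 256
δR = √(577) = 24.0 Ω
R = 1580 Ω.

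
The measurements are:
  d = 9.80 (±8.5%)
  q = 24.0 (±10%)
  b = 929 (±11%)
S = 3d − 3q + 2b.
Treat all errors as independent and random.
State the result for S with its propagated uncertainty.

1820 ± 205

S is a linear combination, so absolute uncertainties add in quadrature:
  (3·δd)² = 6.25;  (3·δq)² = 51.8;  (2·δb)² = 41800
δS = √(41800) = 205
S = 1820.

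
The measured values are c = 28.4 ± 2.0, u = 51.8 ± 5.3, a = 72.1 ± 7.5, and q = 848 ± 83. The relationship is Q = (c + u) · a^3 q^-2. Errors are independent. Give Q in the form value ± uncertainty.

41.8 ± 15.7

Let w = c + u = 80.2. δw = √(δc² + δu²) = √(4.00 + 28.1) = 5.66, so δw/w = 0.0706.
Q is then a monomial in w, a, q:
δQ/Q = √((δw/w)² + (3·δa/a)² + (-2·δq/q)²) = √(0.00499 + 0.0974 + 0.0383) = 0.375
Q = 41.8, so δQ = 0.375 × 41.8 = 15.7.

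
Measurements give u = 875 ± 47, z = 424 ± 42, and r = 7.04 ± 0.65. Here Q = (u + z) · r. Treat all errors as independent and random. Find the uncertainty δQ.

954

Let w = u + z = 1300. δw = √(δu² + δz²) = √(2210 + 1760) = 63.0, so δw/w = 0.0485.
Q is then a monomial in w, r:
δQ/Q = √((δw/w)² + (1·δr/r)²) = √(0.00235 + 0.00852) = 0.104
Q = 9140, so δQ = 0.104 × 9140 = 954.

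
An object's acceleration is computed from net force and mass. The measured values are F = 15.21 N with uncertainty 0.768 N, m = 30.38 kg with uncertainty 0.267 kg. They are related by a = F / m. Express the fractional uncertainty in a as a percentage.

5.13%

Each factor contributes (exponent × relative error)² to (δa/a)²:
  (1·δF/F)² = (1×0.0505)² = 0.00255;  (-1·δm/m)² = (-1×0.00879)² = 7.72e-05
δa/a = √(0.00263) = 0.0513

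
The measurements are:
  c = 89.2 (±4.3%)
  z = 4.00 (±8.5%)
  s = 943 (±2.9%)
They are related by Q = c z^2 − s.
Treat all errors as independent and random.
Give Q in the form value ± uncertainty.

484 ± 252

Let p = c·z^2 = 1430. δp/p = √((1·δc/c)² + (2·δz/z)²) = √(0.00185 + 0.0289) = 0.175, so δp = 250.
Q = p − s: δQ = √(δp² + δs²) = √(62600 + 748) = 252
Q = 484.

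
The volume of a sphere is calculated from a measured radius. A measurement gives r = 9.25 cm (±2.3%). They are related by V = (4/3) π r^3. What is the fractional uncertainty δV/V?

0.0690

V ∝ r^3, so δV/V = |3| · δr/r = 3 × 0.0230 = 0.0690.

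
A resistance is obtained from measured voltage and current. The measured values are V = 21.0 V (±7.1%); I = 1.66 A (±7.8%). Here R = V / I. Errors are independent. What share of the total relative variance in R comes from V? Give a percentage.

(δR/R)² = (1·δV/V)² + (-1·δI/I)²
  V term: (1×0.0710)² = 0.00504
  I term: (-1×0.0780)² = 0.00608
Total = 0.0111. Share from V = 0.00504/0.0111 = 0.453.

45.3%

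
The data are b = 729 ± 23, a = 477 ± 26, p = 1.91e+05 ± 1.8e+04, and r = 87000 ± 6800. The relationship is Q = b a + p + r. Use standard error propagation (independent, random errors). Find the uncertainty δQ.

29200

Let w = b·a = 3.48e+05. δw/w = √((1·δb/b)² + (1·δa/a)²) = √(0.000995 + 0.00297) = 0.0630, so δw = 21900.
Q = w + p + r: δQ = √(δw² + δp² + δr²) = √(4.8e+08 + 3.24e+08 + 4.62e+07) = 29200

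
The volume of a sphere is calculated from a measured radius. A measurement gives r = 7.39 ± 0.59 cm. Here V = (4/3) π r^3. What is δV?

V ∝ r^3, so δV/V = |3| · δr/r = 3 × 0.0798 = 0.240.
V = 1690 cm^3, so δV = 0.240 × 1690 = 405 cm^3.

405 cm^3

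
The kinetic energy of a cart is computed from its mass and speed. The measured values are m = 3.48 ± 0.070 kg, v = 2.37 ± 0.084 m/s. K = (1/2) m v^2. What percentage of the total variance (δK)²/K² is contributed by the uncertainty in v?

(δK/K)² = (1·δm/m)² + (2·δv/v)²
  m term: (1×0.0201)² = 0.000405
  v term: (2×0.0354)² = 0.00502
Total = 0.00543. Share from v = 0.00502/0.00543 = 0.925.

92.5%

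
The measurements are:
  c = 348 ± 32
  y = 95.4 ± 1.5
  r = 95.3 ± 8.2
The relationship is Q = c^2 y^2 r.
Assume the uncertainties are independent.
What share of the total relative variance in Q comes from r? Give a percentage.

(δQ/Q)² = (2·δc/c)² + (2·δy/y)² + (1·δr/r)²
  c term: (2×0.0920)² = 0.0338
  y term: (2×0.0157)² = 0.000989
  r term: (1×0.0860)² = 0.00740
Total = 0.0422. Share from r = 0.00740/0.0422 = 0.175.

17.5%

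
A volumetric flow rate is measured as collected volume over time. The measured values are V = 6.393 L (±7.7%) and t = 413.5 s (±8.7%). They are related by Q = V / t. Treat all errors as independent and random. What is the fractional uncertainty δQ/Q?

Each factor contributes (exponent × relative error)² to (δQ/Q)²:
  (1·δV/V)² = (1×0.0770)² = 0.00593;  (-1·δt/t)² = (-1×0.0870)² = 0.00757
δQ/Q = √(0.0135) = 0.116

0.116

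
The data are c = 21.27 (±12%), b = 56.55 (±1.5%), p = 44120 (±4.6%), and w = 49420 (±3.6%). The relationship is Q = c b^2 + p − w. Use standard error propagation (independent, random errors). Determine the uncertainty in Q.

Let h = c·b^2 = 68020. δh/h = √((1·δc/c)² + (2·δb/b)²) = √(0.0144 + 0.000900) = 0.124, so δh = 8410.
Q = h + p − w: δQ = √(δh² + δp² + δw²) = √(7.08e+07 + 4.12e+06 + 3.17e+06) = 8840

8840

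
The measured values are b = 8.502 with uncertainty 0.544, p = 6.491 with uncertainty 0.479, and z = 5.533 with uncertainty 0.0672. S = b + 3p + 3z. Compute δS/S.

0.0348

For a sum/difference, combine absolute errors in quadrature:
  (δb)² = 0.296;  (3·δp)² = 2.06;  (3·δz)² = 0.0406
δS = √(2.40) = 1.55
S = 44.57, so δS/S = 1.55/44.57 = 0.0348.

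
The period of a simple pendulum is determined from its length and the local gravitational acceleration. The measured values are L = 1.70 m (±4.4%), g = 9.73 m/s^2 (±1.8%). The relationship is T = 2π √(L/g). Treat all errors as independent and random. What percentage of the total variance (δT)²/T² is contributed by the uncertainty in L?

(δT/T)² = (½·δL/L)² + (−½·δg/g)²
  L term: (0.5×0.0440)² = 0.000484
  g term: (-0.5×0.0180)² = 8.1e-05
Total = 0.000565. Share from L = 0.000484/0.000565 = 0.857.

85.7%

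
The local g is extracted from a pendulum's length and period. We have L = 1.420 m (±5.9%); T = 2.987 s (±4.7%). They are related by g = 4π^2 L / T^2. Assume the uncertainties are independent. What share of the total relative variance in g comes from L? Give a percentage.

(δg/g)² = (1·δL/L)² + (-2·δT/T)²
  L term: (1×0.0590)² = 0.00348
  T term: (-2×0.0470)² = 0.00884
Total = 0.0123. Share from L = 0.00348/0.0123 = 0.283.

28.3%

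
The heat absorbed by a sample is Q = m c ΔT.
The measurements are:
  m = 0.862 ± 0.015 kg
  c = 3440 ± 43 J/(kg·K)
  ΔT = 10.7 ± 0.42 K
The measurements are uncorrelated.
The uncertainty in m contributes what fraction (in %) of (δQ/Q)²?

(δQ/Q)² = (1·δm/m)² + (1·δc/c)² + (1·δΔT/ΔT)²
  m term: (1×0.0174)² = 0.000303
  c term: (1×0.0125)² = 0.000156
  ΔT term: (1×0.0393)² = 0.00154
Total = 0.00200. Share from m = 0.000303/0.00200 = 0.151.

15.1%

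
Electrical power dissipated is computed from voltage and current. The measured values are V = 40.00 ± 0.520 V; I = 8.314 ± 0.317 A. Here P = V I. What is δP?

13.4 W

P is a product of powers, so relative uncertainties combine in quadrature:
  (1·δV/V)² = (1×0.0130)² = 0.000169;  (1·δI/I)² = (1×0.0381)² = 0.00145
δP/P = √(0.00162) = 0.0403
P = 332.6 W, so δP = 0.0403 × 332.6 = 13.4 W.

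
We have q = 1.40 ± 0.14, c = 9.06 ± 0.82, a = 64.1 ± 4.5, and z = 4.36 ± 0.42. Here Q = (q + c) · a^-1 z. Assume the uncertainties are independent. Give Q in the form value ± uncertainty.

Let u = q + c = 10.5. δu = √(δq² + δc²) = √(0.0196 + 0.672) = 0.832, so δu/u = 0.0795.
Q is then a monomial in u, a, z:
δQ/Q = √((δu/u)² + (-1·δa/a)² + (1·δz/z)²) = √(0.00632 + 0.00493 + 0.00928) = 0.143
Q = 0.711, so δQ = 0.143 × 0.711 = 0.102.

0.711 ± 0.102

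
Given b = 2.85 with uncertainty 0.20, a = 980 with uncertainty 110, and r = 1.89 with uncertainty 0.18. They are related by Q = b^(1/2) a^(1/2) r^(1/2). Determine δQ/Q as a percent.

8.15%

Each factor contributes (exponent × relative error)² to (δQ/Q)²:
  (½·δb/b)² = (0.5×0.0702)² = 0.00123;  (½·δa/a)² = (0.5×0.112)² = 0.00315;  (½·δr/r)² = (0.5×0.0952)² = 0.00227
δQ/Q = √(0.00665) = 0.0815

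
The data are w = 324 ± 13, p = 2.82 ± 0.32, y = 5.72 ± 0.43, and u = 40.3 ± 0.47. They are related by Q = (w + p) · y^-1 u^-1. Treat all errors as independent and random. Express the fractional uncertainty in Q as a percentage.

Let h = w + p = 327. δh = √(δw² + δp²) = √(169 + 0.102) = 13.0, so δh/h = 0.0398.
Q is then a monomial in h, y, u:
δQ/Q = √((δh/h)² + (-1·δy/y)² + (-1·δu/u)²) = √(0.00158 + 0.00565 + 0.000136) = 0.0859

8.59%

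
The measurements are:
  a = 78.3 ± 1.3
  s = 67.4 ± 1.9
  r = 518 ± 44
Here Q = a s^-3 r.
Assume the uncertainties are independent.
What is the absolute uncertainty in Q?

0.0160

Relative error in a monomial: (δQ/Q)² = Σ (nᵢ · δxᵢ/xᵢ)².
  (1·δa/a)² = (1×0.0166)² = 0.000276;  (-3·δs/s)² = (-3×0.0282)² = 0.00715;  (1·δr/r)² = (1×0.0849)² = 0.00722
δQ/Q = √(0.0146) = 0.121
Q = 0.132, so δQ = 0.121 × 0.132 = 0.0160.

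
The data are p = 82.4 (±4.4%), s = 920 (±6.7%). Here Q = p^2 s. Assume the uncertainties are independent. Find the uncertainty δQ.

6.91e+05

For a monomial Q ∝ p^2, s, fractional errors add in quadrature:
  (2·δp/p)² = (2×0.0440)² = 0.00774;  (1·δs/s)² = (1×0.0670)² = 0.00449
δQ/Q = √(0.0122) = 0.111
Q = 6.25e+06, so δQ = 0.111 × 6.25e+06 = 6.91e+05.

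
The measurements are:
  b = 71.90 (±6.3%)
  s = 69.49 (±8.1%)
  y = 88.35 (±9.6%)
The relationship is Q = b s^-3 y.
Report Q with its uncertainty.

Relative error in a monomial: (δQ/Q)² = Σ (nᵢ · δxᵢ/xᵢ)².
  (1·δb/b)² = (1×0.0630)² = 0.00397;  (-3·δs/s)² = (-3×0.0810)² = 0.0590;  (1·δy/y)² = (1×0.0960)² = 0.00922
δQ/Q = √(0.0722) = 0.269
Q = 0.01893, so δQ = 0.269 × 0.01893 = 0.00509.

0.01893 ± 0.00509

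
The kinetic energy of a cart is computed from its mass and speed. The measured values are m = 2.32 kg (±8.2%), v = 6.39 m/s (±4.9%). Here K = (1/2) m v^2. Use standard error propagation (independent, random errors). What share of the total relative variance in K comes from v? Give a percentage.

(δK/K)² = (1·δm/m)² + (2·δv/v)²
  m term: (1×0.0820)² = 0.00672
  v term: (2×0.0490)² = 0.00960
Total = 0.0163. Share from v = 0.00960/0.0163 = 0.588.

58.8%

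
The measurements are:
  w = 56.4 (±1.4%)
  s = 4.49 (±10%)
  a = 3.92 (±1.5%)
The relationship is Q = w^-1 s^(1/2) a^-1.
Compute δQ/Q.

0.0540

Products/powers → add relative errors in quadrature, weighted by exponent:
  (-1·δw/w)² = (-1×0.0140)² = 0.000196;  (½·δs/s)² = (0.5×0.100)² = 0.00250;  (-1·δa/a)² = (-1×0.0150)² = 0.000225
δQ/Q = √(0.00292) = 0.0540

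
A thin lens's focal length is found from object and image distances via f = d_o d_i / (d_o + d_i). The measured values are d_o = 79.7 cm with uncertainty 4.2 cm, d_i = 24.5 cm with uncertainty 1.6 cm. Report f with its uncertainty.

∂f/∂d_o = (d_i/(d_o+d_i))² = 0.0553;  ∂f/∂d_i = (d_o/(d_o+d_i))² = 0.585
δf = √((∂f/∂d_o · δd_o)² + (∂f/∂d_i · δd_i)²) = √(0.0539 + 0.876) = 0.964 cm
f = 18.7 cm.

18.7 ± 0.964 cm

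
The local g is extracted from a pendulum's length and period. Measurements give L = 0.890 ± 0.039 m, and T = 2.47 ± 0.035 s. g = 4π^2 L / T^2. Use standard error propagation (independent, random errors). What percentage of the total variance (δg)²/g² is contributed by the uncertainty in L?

(δg/g)² = (1·δL/L)² + (-2·δT/T)²
  L term: (1×0.0438)² = 0.00192
  T term: (-2×0.0142)² = 0.000803
Total = 0.00272. Share from L = 0.00192/0.00272 = 0.705.

70.5%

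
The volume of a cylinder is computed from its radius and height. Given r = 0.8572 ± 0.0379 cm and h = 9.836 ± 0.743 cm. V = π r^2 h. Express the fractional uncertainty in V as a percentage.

11.6%

For a monomial V ∝ r^2, h, fractional errors add in quadrature:
  (2·δr/r)² = (2×0.0442)² = 0.00782;  (1·δh/h)² = (1×0.0755)² = 0.00571
δV/V = √(0.0135) = 0.116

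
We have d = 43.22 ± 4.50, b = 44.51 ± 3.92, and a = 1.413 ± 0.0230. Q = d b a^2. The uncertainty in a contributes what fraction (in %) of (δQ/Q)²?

(δQ/Q)² = (1·δd/d)² + (1·δb/b)² + (2·δa/a)²
  d term: (1×0.104)² = 0.0108
  b term: (1×0.0881)² = 0.00776
  a term: (2×0.0163)² = 0.00106
Total = 0.0197. Share from a = 0.00106/0.0197 = 0.0539.

5.39%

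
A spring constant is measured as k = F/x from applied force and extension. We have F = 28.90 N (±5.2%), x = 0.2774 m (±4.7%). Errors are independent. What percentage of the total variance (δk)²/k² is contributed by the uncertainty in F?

(δk/k)² = (1·δF/F)² + (-1·δx/x)²
  F term: (1×0.0520)² = 0.00270
  x term: (-1×0.0470)² = 0.00221
Total = 0.00491. Share from F = 0.00270/0.00491 = 0.550.

55.0%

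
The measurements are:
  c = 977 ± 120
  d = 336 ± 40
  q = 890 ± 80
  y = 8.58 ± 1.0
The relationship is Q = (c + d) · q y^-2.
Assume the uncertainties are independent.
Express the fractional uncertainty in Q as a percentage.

26.8%

Let u = c + d = 1310. δu = √(δc² + δd²) = √(14400 + 1600) = 126, so δu/u = 0.0963.
Q is then a monomial in u, q, y:
δQ/Q = √((δu/u)² + (1·δq/q)² + (-2·δy/y)²) = √(0.00928 + 0.00808 + 0.0543) = 0.268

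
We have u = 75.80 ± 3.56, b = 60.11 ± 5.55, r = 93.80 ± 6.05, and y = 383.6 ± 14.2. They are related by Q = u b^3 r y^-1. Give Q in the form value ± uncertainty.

For a monomial Q ∝ u, b^3, r, y^-1, fractional errors add in quadrature:
  (1·δu/u)² = (1×0.0470)² = 0.00221;  (3·δb/b)² = (3×0.0923)² = 0.0767;  (1·δr/r)² = (1×0.0645)² = 0.00416;  (-1·δy/y)² = (-1×0.0370)² = 0.00137
δQ/Q = √(0.0845) = 0.291
Q = 4.026e+06, so δQ = 0.291 × 4.026e+06 = 1.17e+06.

(4.026 ± 1.17) × 10^6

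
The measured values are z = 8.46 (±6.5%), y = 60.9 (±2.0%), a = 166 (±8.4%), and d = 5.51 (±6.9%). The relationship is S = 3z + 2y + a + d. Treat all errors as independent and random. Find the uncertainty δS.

14.3

For a sum/difference, combine absolute errors in quadrature:
  (3·δz)² = 2.72;  (2·δy)² = 5.93;  (δa)² = 194;  (δd)² = 0.145
δS = √(203) = 14.3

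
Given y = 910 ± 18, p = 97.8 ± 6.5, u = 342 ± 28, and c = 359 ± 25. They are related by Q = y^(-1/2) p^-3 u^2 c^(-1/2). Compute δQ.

5.7e-05

For a monomial Q ∝ y^(-1/2), p^-3, u^2, c^(-1/2), fractional errors add in quadrature:
  (−½·δy/y)² = (-0.5×0.0198)² = 9.78e-05;  (-3·δp/p)² = (-3×0.0665)² = 0.0398;  (2·δu/u)² = (2×0.0819)² = 0.0268;  (−½·δc/c)² = (-0.5×0.0696)² = 0.00121
δQ/Q = √(0.0679) = 0.261
Q = 0.000219, so δQ = 0.261 × 0.000219 = 5.7e-05.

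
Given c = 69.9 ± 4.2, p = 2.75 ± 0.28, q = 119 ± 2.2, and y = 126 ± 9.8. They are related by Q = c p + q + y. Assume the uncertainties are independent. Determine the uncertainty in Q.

24.8

Let w = c·p = 192. δw/w = √((1·δc/c)² + (1·δp/p)²) = √(0.00361 + 0.0104) = 0.118, so δw = 22.7.
Q = w + q + y: δQ = √(δw² + δq² + δy²) = √(516 + 4.84 + 96.0) = 24.8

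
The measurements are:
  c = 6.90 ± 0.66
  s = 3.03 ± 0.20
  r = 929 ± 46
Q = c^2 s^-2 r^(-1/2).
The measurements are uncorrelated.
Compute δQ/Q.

Each factor contributes (exponent × relative error)² to (δQ/Q)²:
  (2·δc/c)² = (2×0.0957)² = 0.0366;  (-2·δs/s)² = (-2×0.0660)² = 0.0174;  (−½·δr/r)² = (-0.5×0.0495)² = 0.000613
δQ/Q = √(0.0546) = 0.234

0.234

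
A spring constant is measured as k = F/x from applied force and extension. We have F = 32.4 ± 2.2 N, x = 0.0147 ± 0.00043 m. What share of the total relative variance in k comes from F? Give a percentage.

84.3%

(δk/k)² = (1·δF/F)² + (-1·δx/x)²
  F term: (1×0.0679)² = 0.00461
  x term: (-1×0.0293)² = 0.000856
Total = 0.00547. Share from F = 0.00461/0.00547 = 0.843.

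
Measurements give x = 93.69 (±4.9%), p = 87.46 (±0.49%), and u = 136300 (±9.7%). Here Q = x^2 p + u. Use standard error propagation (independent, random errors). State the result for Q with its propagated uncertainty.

904000 ± 76500

Let w = x^2·p = 767700. δw/w = √((2·δx/x)² + (1·δp/p)²) = √(0.00960 + 2.4e-05) = 0.0981, so δw = 75300.
Q = w + u: δQ = √(δw² + δu²) = √(5.67e+09 + 1.75e+08) = 76500
Q = 904000.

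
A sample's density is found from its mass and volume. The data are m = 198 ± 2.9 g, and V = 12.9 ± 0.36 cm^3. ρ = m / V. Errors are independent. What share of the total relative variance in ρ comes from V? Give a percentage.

(δρ/ρ)² = (1·δm/m)² + (-1·δV/V)²
  m term: (1×0.0146)² = 0.000215
  V term: (-1×0.0279)² = 0.000779
Total = 0.000993. Share from V = 0.000779/0.000993 = 0.784.

78.4%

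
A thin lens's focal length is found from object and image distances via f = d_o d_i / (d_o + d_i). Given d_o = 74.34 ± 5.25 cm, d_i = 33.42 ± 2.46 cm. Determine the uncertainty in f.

1.28 cm

∂f/∂d_o = (d_i/(d_o+d_i))² = 0.0962;  ∂f/∂d_i = (d_o/(d_o+d_i))² = 0.476
δf = √((∂f/∂d_o · δd_o)² + (∂f/∂d_i · δd_i)²) = √(0.255 + 1.37) = 1.28 cm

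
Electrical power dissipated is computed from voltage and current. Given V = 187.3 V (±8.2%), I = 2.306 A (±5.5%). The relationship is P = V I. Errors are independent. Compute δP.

42.6 W

Products/powers → add relative errors in quadrature, weighted by exponent:
  (1·δV/V)² = (1×0.0820)² = 0.00672;  (1·δI/I)² = (1×0.0550)² = 0.00302
δP/P = √(0.00975) = 0.0987
P = 431.9 W, so δP = 0.0987 × 431.9 = 42.6 W.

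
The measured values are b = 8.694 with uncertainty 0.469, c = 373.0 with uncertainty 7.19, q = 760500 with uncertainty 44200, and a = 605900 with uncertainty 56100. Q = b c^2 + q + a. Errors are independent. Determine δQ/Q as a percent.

4.17%

Let p = b·c^2 = 1.21e+06. δp/p = √((1·δb/b)² + (2·δc/c)²) = √(0.00291 + 0.00149) = 0.0663, so δp = 80200.
Q = p + q + a: δQ = √(δp² + δq² + δa²) = √(6.43e+09 + 1.95e+09 + 3.15e+09) = 1.07e+05
Q = 2.576e+06, so δQ/Q = 1.07e+05/2.576e+06 = 0.0417.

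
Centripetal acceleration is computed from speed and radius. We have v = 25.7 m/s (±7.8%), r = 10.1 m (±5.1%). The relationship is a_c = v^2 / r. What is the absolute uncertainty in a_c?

10.7 m/s^2

Products/powers → add relative errors in quadrature, weighted by exponent:
  (2·δv/v)² = (2×0.0780)² = 0.0243;  (-1·δr/r)² = (-1×0.0510)² = 0.00260
δa_c/a_c = √(0.0269) = 0.164
a_c = 65.4 m/s^2, so δa_c = 0.164 × 65.4 = 10.7 m/s^2.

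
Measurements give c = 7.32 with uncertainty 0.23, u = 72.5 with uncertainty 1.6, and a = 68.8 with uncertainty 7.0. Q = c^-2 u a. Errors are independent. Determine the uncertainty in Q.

11.3

For a monomial Q ∝ c^-2, u, a, fractional errors add in quadrature:
  (-2·δc/c)² = (-2×0.0314)² = 0.00395;  (1·δu/u)² = (1×0.0221)² = 0.000487;  (1·δa/a)² = (1×0.102)² = 0.0104
δQ/Q = √(0.0148) = 0.122
Q = 93.1, so δQ = 0.122 × 93.1 = 11.3.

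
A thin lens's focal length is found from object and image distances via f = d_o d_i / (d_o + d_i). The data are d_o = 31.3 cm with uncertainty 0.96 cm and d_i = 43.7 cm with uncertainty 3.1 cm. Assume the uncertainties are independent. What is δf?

0.631 cm

∂f/∂d_o = (d_i/(d_o+d_i))² = 0.340;  ∂f/∂d_i = (d_o/(d_o+d_i))² = 0.174
δf = √((∂f/∂d_o · δd_o)² + (∂f/∂d_i · δd_i)²) = √(0.106 + 0.292) = 0.631 cm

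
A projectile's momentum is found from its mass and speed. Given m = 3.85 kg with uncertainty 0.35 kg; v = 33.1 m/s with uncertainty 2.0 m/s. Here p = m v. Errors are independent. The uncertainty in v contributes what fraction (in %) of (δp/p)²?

(δp/p)² = (1·δm/m)² + (1·δv/v)²
  m term: (1×0.0909)² = 0.00826
  v term: (1×0.0604)² = 0.00365
Total = 0.0119. Share from v = 0.00365/0.0119 = 0.306.

30.6%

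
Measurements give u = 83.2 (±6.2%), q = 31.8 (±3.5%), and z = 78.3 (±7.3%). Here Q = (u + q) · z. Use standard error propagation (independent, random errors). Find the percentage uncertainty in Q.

Let w = u + q = 115. δw = √(δu² + δq²) = √(26.6 + 1.24) = 5.28, so δw/w = 0.0459.
Q is then a monomial in w, z:
δQ/Q = √((δw/w)² + (1·δz/z)²) = √(0.00211 + 0.00533) = 0.0862

8.62%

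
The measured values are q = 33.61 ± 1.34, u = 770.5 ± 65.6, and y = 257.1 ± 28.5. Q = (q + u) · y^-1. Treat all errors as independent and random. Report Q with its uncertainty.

Let w = q + u = 804.1. δw = √(δq² + δu²) = √(1.80 + 4300) = 65.6, so δw/w = 0.0816.
Q is then a monomial in w, y:
δQ/Q = √((δw/w)² + (-1·δy/y)²) = √(0.00666 + 0.0123) = 0.138
Q = 3.128, so δQ = 0.138 × 3.128 = 0.431.

3.128 ± 0.431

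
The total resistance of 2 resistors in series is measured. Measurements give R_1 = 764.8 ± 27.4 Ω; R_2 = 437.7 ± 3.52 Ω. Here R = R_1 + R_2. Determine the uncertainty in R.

Each term contributes (cᵢ δxᵢ)² to (δR)²:
  (δR_1)² = 751;  (δR_2)² = 12.4
δR = √(763) = 27.6 Ω

27.6 Ω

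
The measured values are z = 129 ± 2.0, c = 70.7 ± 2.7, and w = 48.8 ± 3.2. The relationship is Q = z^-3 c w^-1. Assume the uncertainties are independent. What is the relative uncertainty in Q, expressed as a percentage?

8.90%

For a monomial Q ∝ z^-3, c, w^-1, fractional errors add in quadrature:
  (-3·δz/z)² = (-3×0.0155)² = 0.00216;  (1·δc/c)² = (1×0.0382)² = 0.00146;  (-1·δw/w)² = (-1×0.0656)² = 0.00430
δQ/Q = √(0.00792) = 0.0890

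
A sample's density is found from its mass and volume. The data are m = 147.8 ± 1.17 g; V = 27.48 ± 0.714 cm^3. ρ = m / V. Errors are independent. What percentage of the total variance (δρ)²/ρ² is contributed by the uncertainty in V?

91.5%

(δρ/ρ)² = (1·δm/m)² + (-1·δV/V)²
  m term: (1×0.00792)² = 6.27e-05
  V term: (-1×0.0260)² = 0.000675
Total = 0.000738. Share from V = 0.000675/0.000738 = 0.915.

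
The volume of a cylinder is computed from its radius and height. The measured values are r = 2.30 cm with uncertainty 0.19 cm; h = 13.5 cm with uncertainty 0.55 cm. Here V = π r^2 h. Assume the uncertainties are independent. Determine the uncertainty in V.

38.2 cm^3

For a monomial V ∝ r^2, h, fractional errors add in quadrature:
  (2·δr/r)² = (2×0.0826)² = 0.0273;  (1·δh/h)² = (1×0.0407)² = 0.00166
δV/V = √(0.0290) = 0.170
V = 224 cm^3, so δV = 0.170 × 224 = 38.2 cm^3.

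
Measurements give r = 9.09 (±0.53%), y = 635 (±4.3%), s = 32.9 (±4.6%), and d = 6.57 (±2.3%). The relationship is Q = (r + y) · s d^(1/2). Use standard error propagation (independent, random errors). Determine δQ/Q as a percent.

6.36%

Let u = r + y = 644. δu = √(δr² + δy²) = √(0.00232 + 746) = 27.3, so δu/u = 0.0424.
Q is then a monomial in u, s, d:
δQ/Q = √((δu/u)² + (1·δs/s)² + (½·δd/d)²) = √(0.00180 + 0.00212 + 0.000132) = 0.0636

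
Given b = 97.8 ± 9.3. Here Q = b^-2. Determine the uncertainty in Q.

Q ∝ b^-2, so δQ/Q = |-2| · δb/b = 2 × 0.0951 = 0.190.
Q = 0.000105, so δQ = 0.190 × 0.000105 = 1.99e-05.

1.99e-05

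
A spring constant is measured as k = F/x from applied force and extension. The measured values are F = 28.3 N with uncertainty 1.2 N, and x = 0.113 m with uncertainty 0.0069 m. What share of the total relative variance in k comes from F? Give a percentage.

(δk/k)² = (1·δF/F)² + (-1·δx/x)²
  F term: (1×0.0424)² = 0.00180
  x term: (-1×0.0611)² = 0.00373
Total = 0.00553. Share from F = 0.00180/0.00553 = 0.325.

32.5%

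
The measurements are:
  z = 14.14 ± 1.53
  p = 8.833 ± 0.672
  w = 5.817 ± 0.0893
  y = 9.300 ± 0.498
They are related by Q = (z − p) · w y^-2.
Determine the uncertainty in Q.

0.119

Let u = z − p = 5.307. δu = √(δz² + δp²) = √(2.34 + 0.452) = 1.67, so δu/u = 0.315.
Q is then a monomial in u, w, y:
δQ/Q = √((δu/u)² + (1·δw/w)² + (-2·δy/y)²) = √(0.0991 + 0.000236 + 0.0115) = 0.333
Q = 0.3569, so δQ = 0.333 × 0.3569 = 0.119.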